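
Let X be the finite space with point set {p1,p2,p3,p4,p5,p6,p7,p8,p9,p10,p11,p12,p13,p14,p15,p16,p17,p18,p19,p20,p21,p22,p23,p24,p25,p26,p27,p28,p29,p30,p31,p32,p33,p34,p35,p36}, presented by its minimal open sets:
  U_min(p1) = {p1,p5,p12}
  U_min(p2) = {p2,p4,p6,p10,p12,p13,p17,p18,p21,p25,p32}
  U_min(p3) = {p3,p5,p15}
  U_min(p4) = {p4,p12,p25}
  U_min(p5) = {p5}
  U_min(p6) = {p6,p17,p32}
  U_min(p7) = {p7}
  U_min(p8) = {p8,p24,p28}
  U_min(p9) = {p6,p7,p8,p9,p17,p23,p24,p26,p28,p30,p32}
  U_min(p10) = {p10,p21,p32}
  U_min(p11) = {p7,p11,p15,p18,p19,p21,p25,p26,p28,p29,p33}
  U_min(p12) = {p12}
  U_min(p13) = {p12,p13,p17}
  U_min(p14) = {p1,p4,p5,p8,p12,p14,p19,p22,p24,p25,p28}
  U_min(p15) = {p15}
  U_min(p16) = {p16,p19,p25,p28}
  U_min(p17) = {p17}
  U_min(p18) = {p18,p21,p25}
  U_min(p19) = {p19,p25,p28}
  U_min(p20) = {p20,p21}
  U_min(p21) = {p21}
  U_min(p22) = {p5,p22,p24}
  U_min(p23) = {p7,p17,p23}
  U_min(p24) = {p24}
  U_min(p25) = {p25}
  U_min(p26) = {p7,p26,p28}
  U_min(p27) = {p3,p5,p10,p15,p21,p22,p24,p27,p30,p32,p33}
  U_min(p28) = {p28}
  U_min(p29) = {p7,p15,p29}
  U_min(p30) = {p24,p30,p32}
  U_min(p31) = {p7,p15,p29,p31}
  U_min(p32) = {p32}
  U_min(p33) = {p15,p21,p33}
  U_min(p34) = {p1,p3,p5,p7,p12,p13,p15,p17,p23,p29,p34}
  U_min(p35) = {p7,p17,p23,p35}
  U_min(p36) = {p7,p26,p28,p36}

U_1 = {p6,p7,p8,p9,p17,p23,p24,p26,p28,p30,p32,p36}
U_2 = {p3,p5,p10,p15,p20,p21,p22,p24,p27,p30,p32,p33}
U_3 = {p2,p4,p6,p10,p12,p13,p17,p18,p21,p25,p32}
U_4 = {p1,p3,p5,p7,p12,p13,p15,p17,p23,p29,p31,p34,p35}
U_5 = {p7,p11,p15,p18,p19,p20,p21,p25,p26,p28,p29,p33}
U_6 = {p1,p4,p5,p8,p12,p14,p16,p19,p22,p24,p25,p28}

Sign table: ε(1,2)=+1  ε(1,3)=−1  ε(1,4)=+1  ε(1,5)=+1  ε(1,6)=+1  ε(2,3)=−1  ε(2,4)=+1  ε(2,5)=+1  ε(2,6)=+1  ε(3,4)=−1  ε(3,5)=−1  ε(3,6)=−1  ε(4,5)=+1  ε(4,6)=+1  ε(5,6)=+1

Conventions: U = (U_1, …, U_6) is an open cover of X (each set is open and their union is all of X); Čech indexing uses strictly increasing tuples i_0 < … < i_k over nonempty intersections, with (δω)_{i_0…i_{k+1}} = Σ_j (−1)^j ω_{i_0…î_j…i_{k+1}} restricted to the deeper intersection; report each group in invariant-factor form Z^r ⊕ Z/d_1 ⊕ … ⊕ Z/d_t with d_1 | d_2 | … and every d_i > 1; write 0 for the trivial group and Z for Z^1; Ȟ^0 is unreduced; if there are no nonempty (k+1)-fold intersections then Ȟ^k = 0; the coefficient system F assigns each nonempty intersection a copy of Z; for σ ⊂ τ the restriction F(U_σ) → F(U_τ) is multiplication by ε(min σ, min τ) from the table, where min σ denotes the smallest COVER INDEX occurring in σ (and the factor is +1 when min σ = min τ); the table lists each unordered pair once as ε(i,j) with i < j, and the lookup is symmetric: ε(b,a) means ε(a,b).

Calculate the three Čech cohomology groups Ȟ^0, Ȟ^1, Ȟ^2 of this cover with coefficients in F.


cover nerve:
  U12={p24,p30,p32} U13={p6,p17,p32} U14={p7,p17,p23} U15={p7,p26,p28} U16={p8,p24,p28} U23={p10,p21,p32} U24={p3,p5,p15} U25={p15,p20,p21,p33} U26={p5,p22,p24} U34={p12,p13,p17} U35={p18,p21,p25} U36={p4,p12,p25} U45={p7,p15,p29} U46={p1,p5,p12} U56={p19,p25,p28}
  U123={p32} U126={p24} U134={p17} U145={p7} U156={p28} U235={p21} U245={p15} U246={p5} U346={p12} U356={p25}
C dims 6,15,10; δ0: rk 5, SNF 1^5; δ1: rk 10, SNF 1^9·2
Ȟ^0: (6−5)−0=1 ⇒ Z
Ȟ^1: (15−10)−5=0 ⇒ 0
Ȟ^2: (10−0)−10=0 plus torsion [2] ⇒ Z/2

Ȟ^0 = Z, Ȟ^1 = 0, Ȟ^2 = Z/2


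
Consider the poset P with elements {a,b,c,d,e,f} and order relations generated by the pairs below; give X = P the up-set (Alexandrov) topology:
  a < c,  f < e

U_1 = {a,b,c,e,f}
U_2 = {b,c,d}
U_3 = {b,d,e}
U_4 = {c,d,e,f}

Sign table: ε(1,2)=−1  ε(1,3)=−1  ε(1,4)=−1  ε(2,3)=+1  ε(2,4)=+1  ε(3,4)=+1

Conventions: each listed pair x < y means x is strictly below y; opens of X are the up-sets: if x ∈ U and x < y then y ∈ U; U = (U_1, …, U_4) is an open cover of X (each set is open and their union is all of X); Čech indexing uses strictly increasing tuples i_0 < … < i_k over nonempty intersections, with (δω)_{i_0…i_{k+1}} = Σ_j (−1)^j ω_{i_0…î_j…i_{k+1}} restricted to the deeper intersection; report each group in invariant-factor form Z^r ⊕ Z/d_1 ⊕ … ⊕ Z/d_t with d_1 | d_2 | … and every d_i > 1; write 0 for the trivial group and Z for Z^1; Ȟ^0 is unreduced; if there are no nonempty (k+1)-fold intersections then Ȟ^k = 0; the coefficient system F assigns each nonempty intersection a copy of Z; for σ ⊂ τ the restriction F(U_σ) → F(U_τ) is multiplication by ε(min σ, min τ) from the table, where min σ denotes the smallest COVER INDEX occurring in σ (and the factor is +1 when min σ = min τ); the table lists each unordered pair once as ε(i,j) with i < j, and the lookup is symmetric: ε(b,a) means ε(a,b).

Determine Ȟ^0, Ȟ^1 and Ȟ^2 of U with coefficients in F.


nonempty intersections:
  U12={b,c} U13={b,e} U14={c,e,f} U23={b,d} U24={c,d} U34={d,e}
  U123={b} U124={c} U134={e} U234={d}
C dims 4,6,4; δ0: rk 3, SNF 1^3; δ1: rk 3, SNF 1^3
Ȟ^0: (4−3)−0=1 ⇒ Z
Ȟ^1: (6−3)−3=0 ⇒ 0
Ȟ^2: (4−0)−3=1 ⇒ Z

Ȟ^0 ≅ Z,  Ȟ^1 ≅ 0,  Ȟ^2 ≅ Z


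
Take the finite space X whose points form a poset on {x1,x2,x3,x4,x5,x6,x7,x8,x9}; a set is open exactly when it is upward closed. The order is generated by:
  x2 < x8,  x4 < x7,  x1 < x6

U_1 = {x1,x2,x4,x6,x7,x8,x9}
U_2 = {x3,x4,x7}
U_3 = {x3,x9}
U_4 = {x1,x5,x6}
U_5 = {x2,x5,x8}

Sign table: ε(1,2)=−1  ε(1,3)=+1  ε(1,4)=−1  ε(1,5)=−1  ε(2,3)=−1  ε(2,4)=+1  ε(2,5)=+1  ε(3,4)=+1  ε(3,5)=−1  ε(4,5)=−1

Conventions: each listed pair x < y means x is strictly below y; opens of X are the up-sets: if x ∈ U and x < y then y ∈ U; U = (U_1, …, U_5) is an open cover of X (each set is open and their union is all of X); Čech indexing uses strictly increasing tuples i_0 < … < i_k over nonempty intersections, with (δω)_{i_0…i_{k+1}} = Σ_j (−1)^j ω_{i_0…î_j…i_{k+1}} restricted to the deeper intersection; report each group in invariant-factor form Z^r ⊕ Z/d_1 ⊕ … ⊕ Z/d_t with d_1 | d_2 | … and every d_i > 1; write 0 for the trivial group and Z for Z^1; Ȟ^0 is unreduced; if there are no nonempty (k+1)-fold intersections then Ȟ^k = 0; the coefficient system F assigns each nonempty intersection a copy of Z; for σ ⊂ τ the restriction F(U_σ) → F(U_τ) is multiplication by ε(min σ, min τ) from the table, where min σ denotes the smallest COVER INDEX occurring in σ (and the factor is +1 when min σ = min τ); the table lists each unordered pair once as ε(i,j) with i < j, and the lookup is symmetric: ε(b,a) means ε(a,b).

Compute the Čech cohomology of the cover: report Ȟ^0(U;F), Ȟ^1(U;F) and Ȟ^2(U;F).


cover nerve:
  U12={x4,x7} U13={x9} U14={x1,x6} U15={x2,x8} U23={x3} U45={x5}
C dims 5,6; δ0: rk 5, SNF 1^4·2
Ȟ^0: (5−5)−0=0 ⇒ 0
Ȟ^1: (6−0)−5=1 plus torsion [2] ⇒ Z ⊕ Z/2
Ȟ^2: (0−0)−0=0 ⇒ 0

Ȟ^0(U;F) ≅ 0, Ȟ^1(U;F) ≅ Z ⊕ Z/2 and Ȟ^2(U;F) ≅ 0


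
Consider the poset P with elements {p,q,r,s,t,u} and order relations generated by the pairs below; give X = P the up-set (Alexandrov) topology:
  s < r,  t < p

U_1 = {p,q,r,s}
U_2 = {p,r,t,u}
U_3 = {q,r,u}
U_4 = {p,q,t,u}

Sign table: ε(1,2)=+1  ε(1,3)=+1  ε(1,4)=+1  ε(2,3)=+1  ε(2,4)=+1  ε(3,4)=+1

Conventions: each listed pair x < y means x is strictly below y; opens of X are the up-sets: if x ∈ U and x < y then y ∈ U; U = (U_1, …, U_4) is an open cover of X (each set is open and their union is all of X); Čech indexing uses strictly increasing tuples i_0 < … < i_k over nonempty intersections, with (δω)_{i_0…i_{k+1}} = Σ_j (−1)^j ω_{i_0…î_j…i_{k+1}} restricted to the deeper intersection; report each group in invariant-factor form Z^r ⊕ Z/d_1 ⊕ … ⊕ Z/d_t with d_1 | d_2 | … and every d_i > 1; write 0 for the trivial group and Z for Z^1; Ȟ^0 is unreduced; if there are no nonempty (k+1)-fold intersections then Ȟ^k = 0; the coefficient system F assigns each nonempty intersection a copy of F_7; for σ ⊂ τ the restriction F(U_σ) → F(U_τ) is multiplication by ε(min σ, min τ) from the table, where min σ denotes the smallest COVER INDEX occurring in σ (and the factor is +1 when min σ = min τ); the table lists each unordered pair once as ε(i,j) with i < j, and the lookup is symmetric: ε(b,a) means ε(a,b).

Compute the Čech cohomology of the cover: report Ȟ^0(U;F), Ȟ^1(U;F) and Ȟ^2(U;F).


Ȟ^0 = Z/7,  Ȟ^1 = 0,  Ȟ^2 = Z/7

nonempty intersections:
  U12={p,r} U13={q,r} U14={p,q} U23={r,u} U24={p,t,u} U34={q,u}
  U123={r} U124={p} U134={q} U234={u}
C dims 4,6,4; δ0: rk_F7 3; δ1: rk_F7 3
Ȟ^0: (4−3)−0=1 ⇒ Z/7
Ȟ^1: (6−3)−3=0 ⇒ 0
Ȟ^2: (4−0)−3=1 ⇒ Z/7


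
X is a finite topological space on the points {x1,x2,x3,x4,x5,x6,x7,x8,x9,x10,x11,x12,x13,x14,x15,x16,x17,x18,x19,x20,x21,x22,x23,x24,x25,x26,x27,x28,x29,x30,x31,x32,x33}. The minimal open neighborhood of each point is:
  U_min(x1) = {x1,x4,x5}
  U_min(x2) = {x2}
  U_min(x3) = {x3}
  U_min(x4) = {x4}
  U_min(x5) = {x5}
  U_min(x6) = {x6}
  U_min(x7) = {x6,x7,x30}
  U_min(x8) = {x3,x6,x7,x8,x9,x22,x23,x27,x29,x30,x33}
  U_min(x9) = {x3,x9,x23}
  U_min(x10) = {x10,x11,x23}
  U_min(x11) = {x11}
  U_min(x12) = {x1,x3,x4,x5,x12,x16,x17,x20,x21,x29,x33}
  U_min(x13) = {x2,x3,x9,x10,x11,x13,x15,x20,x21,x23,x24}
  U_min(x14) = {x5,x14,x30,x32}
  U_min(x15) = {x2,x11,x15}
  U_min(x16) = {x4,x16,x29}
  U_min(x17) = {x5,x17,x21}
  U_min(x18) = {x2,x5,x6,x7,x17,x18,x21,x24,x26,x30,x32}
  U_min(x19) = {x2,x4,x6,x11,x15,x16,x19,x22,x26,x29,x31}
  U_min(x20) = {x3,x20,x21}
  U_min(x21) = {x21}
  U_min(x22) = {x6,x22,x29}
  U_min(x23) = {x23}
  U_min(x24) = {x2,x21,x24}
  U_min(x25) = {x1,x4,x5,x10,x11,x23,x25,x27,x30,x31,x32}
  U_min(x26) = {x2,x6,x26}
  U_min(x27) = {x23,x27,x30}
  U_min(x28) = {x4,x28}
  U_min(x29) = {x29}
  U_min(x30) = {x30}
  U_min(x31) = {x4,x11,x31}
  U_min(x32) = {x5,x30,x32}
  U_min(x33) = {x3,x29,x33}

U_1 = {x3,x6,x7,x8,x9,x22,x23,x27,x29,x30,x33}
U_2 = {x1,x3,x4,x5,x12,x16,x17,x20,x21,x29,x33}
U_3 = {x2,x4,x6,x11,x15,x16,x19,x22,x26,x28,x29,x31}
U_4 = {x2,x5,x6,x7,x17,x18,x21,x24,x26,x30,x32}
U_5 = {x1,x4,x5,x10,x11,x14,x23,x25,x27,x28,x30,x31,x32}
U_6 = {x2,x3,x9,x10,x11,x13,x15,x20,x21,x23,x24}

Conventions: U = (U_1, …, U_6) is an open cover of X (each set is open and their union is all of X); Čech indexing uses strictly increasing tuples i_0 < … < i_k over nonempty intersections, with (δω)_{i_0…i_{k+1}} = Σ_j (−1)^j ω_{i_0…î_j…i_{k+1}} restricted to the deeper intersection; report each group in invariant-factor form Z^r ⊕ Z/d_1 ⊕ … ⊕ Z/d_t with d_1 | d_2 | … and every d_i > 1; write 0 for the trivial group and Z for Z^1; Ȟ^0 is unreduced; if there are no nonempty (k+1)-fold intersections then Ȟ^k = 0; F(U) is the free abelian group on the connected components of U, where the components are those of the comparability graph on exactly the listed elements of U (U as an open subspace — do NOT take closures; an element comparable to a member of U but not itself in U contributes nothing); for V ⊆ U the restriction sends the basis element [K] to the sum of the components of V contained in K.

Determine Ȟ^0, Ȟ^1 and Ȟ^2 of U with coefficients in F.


Ȟ^0 ≅ Z, Ȟ^1 ≅ 0, Ȟ^2 ≅ Z/2

nerve of the cover:
  U12={x3,x29,x33} U13={x6,x22,x29} U14={x6,x7,x30} U15={x23,x27,x30} U16={x3,x9,x23} U23={x4,x16,x29} U24={x5,x17,x21} U25={x1,x4,x5} U26={x3,x20,x21} U34={x2,x6,x26} U35={x4,x11,x28,x31} U36={x2,x11,x15} U45={x5,x30,x32} U46={x2,x21,x24} U56={x10,x11,x23}
  U123={x29} U126={x3} U134={x6} U145={x30} U156={x23} U235={x4} U245={x5} U246={x21} U346={x2} U356={x11}
components per intersection:
  U1: {x3,x6,x7,x8,x9,x22,x23,x27,x29,x30,x33}
  U2: {x1,x3,x4,x5,x12,x16,x17,x20,x21,x29,x33}
  U3: {x2,x4,x6,x11,x15,x16,x19,x22,x26,x28,x29,x31}
  U4: {x2,x5,x6,x7,x17,x18,x21,x24,x26,x30,x32}
  U5: {x1,x4,x5,x10,x11,x14,x23,x25,x27,x28,x30,x31,x32}
  U6: {x2,x3,x9,x10,x11,x13,x15,x20,x21,x23,x24}
  U12: {x3,x29,x33}
  U13: {x6,x22,x29}
  U14: {x6,x7,x30}
  U15: {x23,x27,x30}
  U16: {x3,x9,x23}
  U23: {x4,x16,x29}
  U24: {x5,x17,x21}
  U25: {x1,x4,x5}
  U26: {x3,x20,x21}
  U34: {x2,x6,x26}
  U35: {x4,x11,x28,x31}
  U36: {x2,x11,x15}
  U45: {x5,x30,x32}
  U46: {x2,x21,x24}
  U56: {x10,x11,x23}
  U123: {x29}
  U126: {x3}
  U134: {x6}
  U145: {x30}
  U156: {x23}
  U235: {x4}
  U245: {x5}
  U246: {x21}
  U346: {x2}
  U356: {x11}
C dims 6,15,10; δ0: rk 5, SNF 1^5; δ1: rk 10, SNF 1^9·2
Ȟ^0 = (6 − 5) − 0 = 1, so Ȟ^0 ≅ Z
Ȟ^1 = (15 − 10) − 5 = 0, so Ȟ^1 ≅ 0
Ȟ^2 = (10 − 0) − 10 = 0 plus torsion [2], so Ȟ^2 ≅ Z/2


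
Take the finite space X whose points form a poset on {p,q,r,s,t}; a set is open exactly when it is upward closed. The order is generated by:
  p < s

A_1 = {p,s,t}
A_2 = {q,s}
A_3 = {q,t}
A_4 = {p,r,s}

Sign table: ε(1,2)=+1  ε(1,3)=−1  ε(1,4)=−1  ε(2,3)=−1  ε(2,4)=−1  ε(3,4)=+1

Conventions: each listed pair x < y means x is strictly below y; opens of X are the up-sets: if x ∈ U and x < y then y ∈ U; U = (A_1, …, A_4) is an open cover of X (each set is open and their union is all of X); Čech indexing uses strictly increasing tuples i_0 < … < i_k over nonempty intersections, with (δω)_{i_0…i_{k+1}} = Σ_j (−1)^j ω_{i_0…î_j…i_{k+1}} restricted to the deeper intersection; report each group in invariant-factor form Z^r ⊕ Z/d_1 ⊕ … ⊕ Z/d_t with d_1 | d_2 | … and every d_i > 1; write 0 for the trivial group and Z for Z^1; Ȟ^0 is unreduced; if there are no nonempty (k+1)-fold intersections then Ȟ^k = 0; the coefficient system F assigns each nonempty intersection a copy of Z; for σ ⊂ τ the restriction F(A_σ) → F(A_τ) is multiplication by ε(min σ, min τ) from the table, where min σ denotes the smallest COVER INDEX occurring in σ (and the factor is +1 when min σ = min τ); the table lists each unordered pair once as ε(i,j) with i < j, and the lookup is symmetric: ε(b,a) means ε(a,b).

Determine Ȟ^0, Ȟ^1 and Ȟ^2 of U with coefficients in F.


nonempty intersections:
  A12={s} A13={t} A14={p,s} A23={q} A24={s}
  A124={s}
C dims 4,5,1; δ0: rk 3, SNF 1^3; δ1: rk 1, SNF 1^1
Ȟ^0: (4−3)−0=1 ⇒ Z
Ȟ^1: (5−1)−3=1 ⇒ Z
Ȟ^2: (1−0)−1=0 ⇒ 0

Ȟ^0 = Z, Ȟ^1 = Z and Ȟ^2 = 0


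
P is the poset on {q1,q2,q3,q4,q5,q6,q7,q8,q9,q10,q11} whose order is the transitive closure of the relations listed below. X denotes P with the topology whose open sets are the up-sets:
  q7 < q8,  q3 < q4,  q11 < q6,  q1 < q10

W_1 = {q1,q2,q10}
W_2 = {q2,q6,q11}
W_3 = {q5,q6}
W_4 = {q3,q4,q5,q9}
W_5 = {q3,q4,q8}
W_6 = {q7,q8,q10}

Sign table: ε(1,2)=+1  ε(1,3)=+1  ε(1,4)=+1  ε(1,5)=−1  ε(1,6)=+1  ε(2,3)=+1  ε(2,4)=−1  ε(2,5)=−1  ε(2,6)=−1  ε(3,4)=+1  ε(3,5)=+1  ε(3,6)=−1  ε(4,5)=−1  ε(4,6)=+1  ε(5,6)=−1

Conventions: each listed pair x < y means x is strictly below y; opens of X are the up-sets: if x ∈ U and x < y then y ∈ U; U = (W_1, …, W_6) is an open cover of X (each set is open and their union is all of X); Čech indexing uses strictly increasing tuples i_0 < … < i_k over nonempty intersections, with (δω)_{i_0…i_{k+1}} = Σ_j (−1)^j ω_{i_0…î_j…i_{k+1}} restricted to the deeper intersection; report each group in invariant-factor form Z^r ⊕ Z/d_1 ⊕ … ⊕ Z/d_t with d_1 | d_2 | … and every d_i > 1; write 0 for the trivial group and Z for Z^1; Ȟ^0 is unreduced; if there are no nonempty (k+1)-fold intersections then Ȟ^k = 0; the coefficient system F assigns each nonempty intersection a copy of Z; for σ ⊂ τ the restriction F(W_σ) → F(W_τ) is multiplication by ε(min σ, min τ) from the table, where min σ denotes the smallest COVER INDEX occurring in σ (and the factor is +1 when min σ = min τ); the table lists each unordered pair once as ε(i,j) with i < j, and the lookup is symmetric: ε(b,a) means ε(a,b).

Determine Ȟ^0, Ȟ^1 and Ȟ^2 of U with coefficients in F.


cover nerve:
  W12={q2} W16={q10} W23={q6} W34={q5} W45={q3,q4} W56={q8}
C dims 6,6; δ0: rk 5, SNF 1^5
Ȟ^0: (6−5)−0=1 ⇒ Z
Ȟ^1: (6−0)−5=1 ⇒ Z
Ȟ^2: (0−0)−0=0 ⇒ 0

Ȟ^0 ≅ Z; Ȟ^1 ≅ Z; Ȟ^2 ≅ 0


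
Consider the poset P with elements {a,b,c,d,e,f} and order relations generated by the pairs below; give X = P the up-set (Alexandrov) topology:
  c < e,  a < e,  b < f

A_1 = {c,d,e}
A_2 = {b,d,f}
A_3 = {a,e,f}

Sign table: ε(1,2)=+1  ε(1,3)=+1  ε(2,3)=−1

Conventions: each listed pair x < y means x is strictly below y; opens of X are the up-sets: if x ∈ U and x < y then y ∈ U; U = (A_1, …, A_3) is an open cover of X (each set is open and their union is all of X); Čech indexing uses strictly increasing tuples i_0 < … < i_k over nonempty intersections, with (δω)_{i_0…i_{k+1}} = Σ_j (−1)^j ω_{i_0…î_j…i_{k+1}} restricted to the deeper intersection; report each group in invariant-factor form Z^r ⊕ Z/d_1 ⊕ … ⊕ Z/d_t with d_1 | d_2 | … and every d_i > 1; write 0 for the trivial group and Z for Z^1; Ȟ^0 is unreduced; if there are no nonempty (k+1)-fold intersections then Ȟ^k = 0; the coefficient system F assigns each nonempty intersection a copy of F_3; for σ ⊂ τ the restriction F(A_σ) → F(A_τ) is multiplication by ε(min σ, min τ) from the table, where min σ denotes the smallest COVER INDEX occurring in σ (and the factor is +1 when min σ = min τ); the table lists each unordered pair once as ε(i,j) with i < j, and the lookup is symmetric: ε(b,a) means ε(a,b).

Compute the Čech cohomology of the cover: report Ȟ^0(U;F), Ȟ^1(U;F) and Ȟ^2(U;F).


intersection data:
  A12={d} A13={e} A23={f}
C dims 3,3; δ0: rk_F3 3
Ȟ^0 = (3 − 3) − 0 = 0, so Ȟ^0 ≅ 0
Ȟ^1 = (3 − 0) − 3 = 0, so Ȟ^1 ≅ 0
Ȟ^2 = (0 − 0) − 0 = 0, so Ȟ^2 ≅ 0

Ȟ^0 = 0, Ȟ^1 = 0 and Ȟ^2 = 0


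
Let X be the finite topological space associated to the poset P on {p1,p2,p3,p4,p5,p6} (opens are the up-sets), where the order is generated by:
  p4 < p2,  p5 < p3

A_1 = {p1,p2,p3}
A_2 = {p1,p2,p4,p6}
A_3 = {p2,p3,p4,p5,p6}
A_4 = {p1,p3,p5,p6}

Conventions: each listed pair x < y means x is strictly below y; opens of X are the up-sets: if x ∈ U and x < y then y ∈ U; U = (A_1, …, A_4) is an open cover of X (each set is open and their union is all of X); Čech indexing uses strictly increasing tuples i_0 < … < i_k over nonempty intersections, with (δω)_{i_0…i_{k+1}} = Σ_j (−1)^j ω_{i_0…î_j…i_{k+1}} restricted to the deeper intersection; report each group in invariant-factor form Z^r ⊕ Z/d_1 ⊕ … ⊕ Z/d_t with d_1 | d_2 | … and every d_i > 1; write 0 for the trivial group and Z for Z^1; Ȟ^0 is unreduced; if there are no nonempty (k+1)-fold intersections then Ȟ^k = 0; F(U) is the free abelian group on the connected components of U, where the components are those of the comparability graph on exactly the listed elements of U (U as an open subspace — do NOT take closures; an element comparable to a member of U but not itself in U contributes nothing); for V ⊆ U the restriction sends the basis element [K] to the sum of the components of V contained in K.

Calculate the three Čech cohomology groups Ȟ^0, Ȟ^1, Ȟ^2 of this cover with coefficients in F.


Ȟ^0(U;F) ≅ Z^4, Ȟ^1(U;F) ≅ 0, Ȟ^2(U;F) ≅ 0

nerve simplices:
  A12={p1,p2} A13={p2,p3} A14={p1,p3} A23={p2,p4,p6} A24={p1,p6} A34={p3,p5,p6}
  A123={p2} A124={p1} A134={p3} A234={p6}
components per intersection:
  A1: {p1} {p2} {p3}
  A2: {p1} {p2,p4} {p6}
  A3: {p2,p4} {p3,p5} {p6}
  A4: {p1} {p3,p5} {p6}
  A12: {p1} {p2}
  A13: {p2} {p3}
  A14: {p1} {p3}
  A23: {p2,p4} {p6}
  A24: {p1} {p6}
  A34: {p3,p5} {p6}
  A123: {p2}
  A124: {p1}
  A134: {p3}
  A234: {p6}
C dims 12,12,4; δ0: rk 8, SNF 1^8; δ1: rk 4, SNF 1^4
degree 0: 12−8−0 = 4 → Ȟ^0 ≅ Z^4
degree 1: 12−4−8 = 0 → Ȟ^1 ≅ 0
degree 2: 4−0−4 = 0 → Ȟ^2 ≅ 0


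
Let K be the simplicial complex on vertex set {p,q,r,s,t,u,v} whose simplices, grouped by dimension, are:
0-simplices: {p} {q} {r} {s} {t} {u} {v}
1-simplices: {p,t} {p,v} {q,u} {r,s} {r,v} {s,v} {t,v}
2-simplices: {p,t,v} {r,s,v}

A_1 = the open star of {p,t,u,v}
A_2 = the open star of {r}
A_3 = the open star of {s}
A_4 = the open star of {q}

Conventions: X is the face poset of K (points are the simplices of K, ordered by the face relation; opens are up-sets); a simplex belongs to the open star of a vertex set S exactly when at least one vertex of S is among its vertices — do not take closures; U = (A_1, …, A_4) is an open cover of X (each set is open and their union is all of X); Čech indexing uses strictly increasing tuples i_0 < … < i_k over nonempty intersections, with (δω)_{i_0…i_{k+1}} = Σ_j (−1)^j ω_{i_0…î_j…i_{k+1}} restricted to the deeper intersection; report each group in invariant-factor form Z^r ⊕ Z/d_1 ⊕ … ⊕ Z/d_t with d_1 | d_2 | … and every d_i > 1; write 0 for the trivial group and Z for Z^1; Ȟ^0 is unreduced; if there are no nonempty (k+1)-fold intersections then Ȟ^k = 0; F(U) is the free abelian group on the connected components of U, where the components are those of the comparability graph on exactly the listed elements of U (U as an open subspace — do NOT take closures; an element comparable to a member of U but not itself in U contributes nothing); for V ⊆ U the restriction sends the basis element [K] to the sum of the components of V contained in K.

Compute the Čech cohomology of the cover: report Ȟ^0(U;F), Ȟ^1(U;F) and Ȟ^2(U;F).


Ȟ^0 = Z^2, Ȟ^1 = 0 and Ȟ^2 = 0

nerve of the cover:
  A1={{p},{t},{u},{v},{p,t},{p,v},{q,u},{r,v},{s,v},{t,v},{p,t,v},{r,s,v}} A2={{r},{r,s},{r,v},{r,s,v}} A3={{s},{r,s},{s,v},{r,s,v}} A4={{q},{q,u}}
  A12={{r,v},{r,s,v}} A13={{s,v},{r,s,v}} A14={{q,u}} A23={{r,s},{r,s,v}}
  A123={{r,s,v}}
components per intersection:
  A1: {{p},{t},{v},{p,t},{p,v},{r,v},{s,v},{t,v},{p,t,v},{r,s,v}} {{u},{q,u}}
  A2: {{r},{r,s},{r,v},{r,s,v}}
  A3: {{s},{r,s},{s,v},{r,s,v}}
  A4: {{q},{q,u}}
  A12: {{r,v},{r,s,v}}
  A13: {{s,v},{r,s,v}}
  A14: {{q,u}}
  A23: {{r,s},{r,s,v}}
  A123: {{r,s,v}}
C dims 5,4,1; δ0: rk 3, SNF 1^3; δ1: rk 1, SNF 1^1
Ȟ^0 = (5 − 3) − 0 = 2, so Ȟ^0 ≅ Z^2
Ȟ^1 = (4 − 1) − 3 = 0, so Ȟ^1 ≅ 0
Ȟ^2 = (1 − 0) − 1 = 0, so Ȟ^2 ≅ 0


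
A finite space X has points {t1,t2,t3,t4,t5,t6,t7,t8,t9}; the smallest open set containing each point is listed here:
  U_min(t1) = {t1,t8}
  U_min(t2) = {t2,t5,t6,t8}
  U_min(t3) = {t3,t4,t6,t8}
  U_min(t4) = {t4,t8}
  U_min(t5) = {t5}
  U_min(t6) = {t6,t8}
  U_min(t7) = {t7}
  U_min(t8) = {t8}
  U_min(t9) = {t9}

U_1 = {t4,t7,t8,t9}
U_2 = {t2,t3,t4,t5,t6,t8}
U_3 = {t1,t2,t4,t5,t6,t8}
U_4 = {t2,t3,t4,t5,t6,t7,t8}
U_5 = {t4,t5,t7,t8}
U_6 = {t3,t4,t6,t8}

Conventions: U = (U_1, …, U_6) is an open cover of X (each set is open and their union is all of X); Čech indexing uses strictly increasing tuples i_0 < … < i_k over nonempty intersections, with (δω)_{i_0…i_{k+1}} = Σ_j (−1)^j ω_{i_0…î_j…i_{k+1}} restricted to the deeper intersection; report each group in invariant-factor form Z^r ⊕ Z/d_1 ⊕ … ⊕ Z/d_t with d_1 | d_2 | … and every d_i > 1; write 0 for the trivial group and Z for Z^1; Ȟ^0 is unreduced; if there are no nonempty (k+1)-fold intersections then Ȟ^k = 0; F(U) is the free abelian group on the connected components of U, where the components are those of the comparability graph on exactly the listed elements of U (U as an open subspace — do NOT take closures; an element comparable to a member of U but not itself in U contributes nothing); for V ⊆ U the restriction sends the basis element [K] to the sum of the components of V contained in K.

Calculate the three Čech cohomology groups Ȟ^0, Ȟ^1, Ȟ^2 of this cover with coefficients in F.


nerve of the cover:
  U12={t4,t8} U13={t4,t8} U14={t4,t7,t8} U15={t4,t7,t8} U16={t4,t8} U23={t2,t4,t5,t6,t8} U24={t2,t3,t4,t5,t6,t8} U25={t4,t5,t8} U26={t3,t4,t6,t8} U34={t2,t4,t5,t6,t8} U35={t4,t5,t8} U36={t4,t6,t8} U45={t4,t5,t7,t8} U46={t3,t4,t6,t8} U56={t4,t8}
  U123={t4,t8} U124={t4,t8} U125={t4,t8} U126={t4,t8} U134={t4,t8} U135={t4,t8} U136={t4,t8} U145={t4,t7,t8} U146={t4,t8} U156={t4,t8} U234={t2,t4,t5,t6,t8} U235={t4,t5,t8} U236={t4,t6,t8} U245={t4,t5,t8} U246={t3,t4,t6,t8} U256={t4,t8} U345={t4,t5,t8} U346={t4,t6,t8} U356={t4,t8} U456={t4,t8}
  U1234={t4,t8} U1235={t4,t8} U1236={t4,t8} U1245={t4,t8} U1246={t4,t8} U1256={t4,t8} U1345={t4,t8} U1346={t4,t8} U1356={t4,t8} U1456={t4,t8} U2345={t4,t5,t8} U2346={t4,t6,t8} U2356={t4,t8} U2456={t4,t8} U3456={t4,t8}
  U12345={t4,t8} U12346={t4,t8} U12356={t4,t8} U12456={t4,t8} U13456={t4,t8} U23456={t4,t8}
  U123456={t4,t8}
components per intersection:
  U1: {t4,t8} {t7} {t9}
  U2: {t2,t3,t4,t5,t6,t8}
  U3: {t1,t2,t4,t5,t6,t8}
  U4: {t2,t3,t4,t5,t6,t8} {t7}
  U5: {t4,t8} {t5} {t7}
  U6: {t3,t4,t6,t8}
  U12: {t4,t8}
  U13: {t4,t8}
  U14: {t4,t8} {t7}
  U15: {t4,t8} {t7}
  U16: {t4,t8}
  U23: {t2,t4,t5,t6,t8}
  U24: {t2,t3,t4,t5,t6,t8}
  U25: {t4,t8} {t5}
  U26: {t3,t4,t6,t8}
  U34: {t2,t4,t5,t6,t8}
  U35: {t4,t8} {t5}
  U36: {t4,t6,t8}
  U45: {t4,t8} {t5} {t7}
  U46: {t3,t4,t6,t8}
  U56: {t4,t8}
  U123: {t4,t8}
  U124: {t4,t8}
  U125: {t4,t8}
  U126: {t4,t8}
  U134: {t4,t8}
  U135: {t4,t8}
  U136: {t4,t8}
  U145: {t4,t8} {t7}
  U146: {t4,t8}
  U156: {t4,t8}
  U234: {t2,t4,t5,t6,t8}
  U235: {t4,t8} {t5}
  U236: {t4,t6,t8}
  U245: {t4,t8} {t5}
  U246: {t3,t4,t6,t8}
  U256: {t4,t8}
  U345: {t4,t8} {t5}
  U346: {t4,t6,t8}
  U356: {t4,t8}
  U456: {t4,t8}
  U1234: {t4,t8}
  U1235: {t4,t8}
  U1236: {t4,t8}
  U1245: {t4,t8}
  U1246: {t4,t8}
  U1256: {t4,t8}
  U1345: {t4,t8}
  U1346: {t4,t8}
  U1356: {t4,t8}
  U1456: {t4,t8}
  U2345: {t4,t8} {t5}
  U2346: {t4,t6,t8}
  U2356: {t4,t8}
  U2456: {t4,t8}
  U3456: {t4,t8}
  U12345: {t4,t8}
  U12346: {t4,t8}
  U12356: {t4,t8}
  U12456: {t4,t8}
  U13456: {t4,t8}
  U23456: {t4,t8}
  U123456: {t4,t8}
C dims 11,21,24,16; δ0: rk 8, SNF 1^8; δ1: rk 13, SNF 1^13; δ2: rk 11, SNF 1^11
Ȟ^0 = (11 − 8) − 0 = 3, so Ȟ^0 ≅ Z^3
Ȟ^1 = (21 − 13) − 8 = 0, so Ȟ^1 ≅ 0
Ȟ^2 = (24 − 11) − 13 = 0, so Ȟ^2 ≅ 0

Ȟ^0 ≅ Z^3,  Ȟ^1 ≅ 0,  Ȟ^2 ≅ 0


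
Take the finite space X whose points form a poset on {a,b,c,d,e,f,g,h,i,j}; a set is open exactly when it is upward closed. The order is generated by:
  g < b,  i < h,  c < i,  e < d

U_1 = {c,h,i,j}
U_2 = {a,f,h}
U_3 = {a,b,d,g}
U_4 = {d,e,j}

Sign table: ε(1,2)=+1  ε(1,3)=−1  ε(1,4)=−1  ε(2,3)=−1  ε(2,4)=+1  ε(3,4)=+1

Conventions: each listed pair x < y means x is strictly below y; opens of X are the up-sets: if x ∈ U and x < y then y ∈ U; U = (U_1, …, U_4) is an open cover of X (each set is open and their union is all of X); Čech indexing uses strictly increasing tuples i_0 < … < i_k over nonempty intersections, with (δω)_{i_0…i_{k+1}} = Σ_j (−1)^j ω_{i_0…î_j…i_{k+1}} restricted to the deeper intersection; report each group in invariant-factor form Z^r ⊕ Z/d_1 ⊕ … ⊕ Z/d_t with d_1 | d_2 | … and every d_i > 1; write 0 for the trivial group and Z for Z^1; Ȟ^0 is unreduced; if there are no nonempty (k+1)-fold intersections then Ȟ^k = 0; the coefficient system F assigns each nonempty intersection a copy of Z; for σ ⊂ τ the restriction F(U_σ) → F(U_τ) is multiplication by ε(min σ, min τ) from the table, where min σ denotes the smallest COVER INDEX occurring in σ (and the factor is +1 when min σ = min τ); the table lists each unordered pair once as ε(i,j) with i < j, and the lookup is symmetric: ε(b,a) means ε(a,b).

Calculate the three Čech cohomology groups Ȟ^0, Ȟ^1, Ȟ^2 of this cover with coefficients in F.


intersection data:
  U12={h} U14={j} U23={a} U34={d}
C dims 4,4; δ0: rk 3, SNF 1^3
Ȟ^0 = (4 − 3) − 0 = 1, so Ȟ^0 ≅ Z
Ȟ^1 = (4 − 0) − 3 = 1, so Ȟ^1 ≅ Z
Ȟ^2 = (0 − 0) − 0 = 0, so Ȟ^2 ≅ 0

Ȟ^0 = Z,  Ȟ^1 = Z,  Ȟ^2 = 0


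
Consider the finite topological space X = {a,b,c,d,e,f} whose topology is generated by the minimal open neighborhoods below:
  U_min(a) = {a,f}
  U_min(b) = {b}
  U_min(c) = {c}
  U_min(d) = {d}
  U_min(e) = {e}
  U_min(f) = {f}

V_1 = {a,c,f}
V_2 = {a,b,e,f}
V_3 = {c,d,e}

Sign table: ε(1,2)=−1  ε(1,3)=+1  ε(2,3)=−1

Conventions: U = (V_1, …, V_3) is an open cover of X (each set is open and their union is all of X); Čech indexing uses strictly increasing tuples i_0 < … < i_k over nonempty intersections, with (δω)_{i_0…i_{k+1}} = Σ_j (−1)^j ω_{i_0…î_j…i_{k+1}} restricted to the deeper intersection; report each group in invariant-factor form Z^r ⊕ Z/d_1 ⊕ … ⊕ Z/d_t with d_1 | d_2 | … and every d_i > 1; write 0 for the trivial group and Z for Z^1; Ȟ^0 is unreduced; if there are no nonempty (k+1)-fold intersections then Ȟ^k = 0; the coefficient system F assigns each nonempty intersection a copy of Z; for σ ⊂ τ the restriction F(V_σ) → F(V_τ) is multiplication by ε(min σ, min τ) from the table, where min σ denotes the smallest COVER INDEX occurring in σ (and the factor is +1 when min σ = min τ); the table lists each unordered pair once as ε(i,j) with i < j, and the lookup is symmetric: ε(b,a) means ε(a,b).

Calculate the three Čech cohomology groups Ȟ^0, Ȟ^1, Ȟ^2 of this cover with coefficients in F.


nerve simplices:
  V12={a,f} V13={c} V23={e}
C dims 3,3; δ0: rk 2, SNF 1^2
degree 0: 3−2−0 = 1 → Ȟ^0 ≅ Z
degree 1: 3−0−2 = 1 → Ȟ^1 ≅ Z
degree 2: 0−0−0 = 0 → Ȟ^2 ≅ 0

Ȟ^0(U;F) ≅ Z; Ȟ^1(U;F) ≅ Z; Ȟ^2(U;F) ≅ 0


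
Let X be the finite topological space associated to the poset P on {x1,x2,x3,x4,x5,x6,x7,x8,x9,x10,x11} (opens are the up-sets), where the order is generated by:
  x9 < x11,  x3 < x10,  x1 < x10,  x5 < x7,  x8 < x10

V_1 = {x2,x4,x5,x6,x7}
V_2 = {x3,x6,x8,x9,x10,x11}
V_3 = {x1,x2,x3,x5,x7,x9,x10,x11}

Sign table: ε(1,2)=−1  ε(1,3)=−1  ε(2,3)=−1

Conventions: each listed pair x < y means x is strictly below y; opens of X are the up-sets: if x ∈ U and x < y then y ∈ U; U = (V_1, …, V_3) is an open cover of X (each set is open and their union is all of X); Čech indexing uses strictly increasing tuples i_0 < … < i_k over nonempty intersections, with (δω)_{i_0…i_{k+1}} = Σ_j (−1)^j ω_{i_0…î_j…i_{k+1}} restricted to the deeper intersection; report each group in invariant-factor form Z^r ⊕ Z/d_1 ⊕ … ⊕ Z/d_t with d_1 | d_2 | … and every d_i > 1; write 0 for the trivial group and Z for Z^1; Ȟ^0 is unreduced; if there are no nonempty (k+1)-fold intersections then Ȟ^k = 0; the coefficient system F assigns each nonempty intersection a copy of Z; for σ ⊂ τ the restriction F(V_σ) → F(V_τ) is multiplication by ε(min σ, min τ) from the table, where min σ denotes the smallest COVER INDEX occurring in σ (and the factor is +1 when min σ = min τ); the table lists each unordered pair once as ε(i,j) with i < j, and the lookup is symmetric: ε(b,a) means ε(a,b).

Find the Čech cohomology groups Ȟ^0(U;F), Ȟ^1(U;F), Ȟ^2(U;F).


Ȟ^0 ≅ 0,  Ȟ^1 ≅ Z/2,  Ȟ^2 ≅ 0

nonempty overlaps:
  V12={x6} V13={x2,x5,x7} V23={x3,x9,x10,x11}
C dims 3,3; δ0: rk 3, SNF 1^2·2
degree 0: 3−3−0 = 0 → Ȟ^0 ≅ 0
degree 1: 3−0−3 = 0 plus torsion [2] → Ȟ^1 ≅ Z/2
degree 2: 0−0−0 = 0 → Ȟ^2 ≅ 0


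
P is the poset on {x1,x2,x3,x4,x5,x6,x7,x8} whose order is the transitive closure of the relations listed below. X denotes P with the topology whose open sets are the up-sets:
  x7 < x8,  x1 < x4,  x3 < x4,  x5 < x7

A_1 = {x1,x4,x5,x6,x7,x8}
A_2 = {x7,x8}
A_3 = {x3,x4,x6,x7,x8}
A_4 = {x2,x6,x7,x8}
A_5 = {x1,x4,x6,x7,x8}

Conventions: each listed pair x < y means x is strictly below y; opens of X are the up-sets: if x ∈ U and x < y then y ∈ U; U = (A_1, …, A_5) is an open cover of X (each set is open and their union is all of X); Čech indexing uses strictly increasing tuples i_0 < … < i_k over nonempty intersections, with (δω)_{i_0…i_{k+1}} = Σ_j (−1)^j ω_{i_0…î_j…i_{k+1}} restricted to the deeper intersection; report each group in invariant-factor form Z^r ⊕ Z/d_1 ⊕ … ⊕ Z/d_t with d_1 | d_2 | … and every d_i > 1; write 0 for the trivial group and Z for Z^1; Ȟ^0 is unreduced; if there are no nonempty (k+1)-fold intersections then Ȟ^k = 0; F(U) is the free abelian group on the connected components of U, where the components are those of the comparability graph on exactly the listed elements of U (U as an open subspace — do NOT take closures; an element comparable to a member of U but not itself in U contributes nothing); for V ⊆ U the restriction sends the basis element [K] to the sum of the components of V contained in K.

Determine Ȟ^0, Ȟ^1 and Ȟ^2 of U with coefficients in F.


nonempty intersections:
  A12={x7,x8} A13={x4,x6,x7,x8} A14={x6,x7,x8} A15={x1,x4,x6,x7,x8} A23={x7,x8} A24={x7,x8} A25={x7,x8} A34={x6,x7,x8} A35={x4,x6,x7,x8} A45={x6,x7,x8}
  A123={x7,x8} A124={x7,x8} A125={x7,x8} A134={x6,x7,x8} A135={x4,x6,x7,x8} A145={x6,x7,x8} A234={x7,x8} A235={x7,x8} A245={x7,x8} A345={x6,x7,x8}
  A1234={x7,x8} A1235={x7,x8} A1245={x7,x8} A1345={x6,x7,x8} A2345={x7,x8}
  A12345={x7,x8}
components per intersection:
  A1: {x1,x4} {x5,x7,x8} {x6}
  A2: {x7,x8}
  A3: {x3,x4} {x6} {x7,x8}
  A4: {x2} {x6} {x7,x8}
  A5: {x1,x4} {x6} {x7,x8}
  A12: {x7,x8}
  A13: {x4} {x6} {x7,x8}
  A14: {x6} {x7,x8}
  A15: {x1,x4} {x6} {x7,x8}
  A23: {x7,x8}
  A24: {x7,x8}
  A25: {x7,x8}
  A34: {x6} {x7,x8}
  A35: {x4} {x6} {x7,x8}
  A45: {x6} {x7,x8}
  A123: {x7,x8}
  A124: {x7,x8}
  A125: {x7,x8}
  A134: {x6} {x7,x8}
  A135: {x4} {x6} {x7,x8}
  A145: {x6} {x7,x8}
  A234: {x7,x8}
  A235: {x7,x8}
  A245: {x7,x8}
  A345: {x6} {x7,x8}
  A1234: {x7,x8}
  A1235: {x7,x8}
  A1245: {x7,x8}
  A1345: {x6} {x7,x8}
  A2345: {x7,x8}
  A12345: {x7,x8}
C dims 13,19,15,6; δ0: rk 9, SNF 1^9; δ1: rk 10, SNF 1^10; δ2: rk 5, SNF 1^5
Ȟ^0: (13−9)−0=4 ⇒ Z^4
Ȟ^1: (19−10)−9=0 ⇒ 0
Ȟ^2: (15−5)−10=0 ⇒ 0

Ȟ^0 = Z^4, Ȟ^1 = 0, Ȟ^2 = 0


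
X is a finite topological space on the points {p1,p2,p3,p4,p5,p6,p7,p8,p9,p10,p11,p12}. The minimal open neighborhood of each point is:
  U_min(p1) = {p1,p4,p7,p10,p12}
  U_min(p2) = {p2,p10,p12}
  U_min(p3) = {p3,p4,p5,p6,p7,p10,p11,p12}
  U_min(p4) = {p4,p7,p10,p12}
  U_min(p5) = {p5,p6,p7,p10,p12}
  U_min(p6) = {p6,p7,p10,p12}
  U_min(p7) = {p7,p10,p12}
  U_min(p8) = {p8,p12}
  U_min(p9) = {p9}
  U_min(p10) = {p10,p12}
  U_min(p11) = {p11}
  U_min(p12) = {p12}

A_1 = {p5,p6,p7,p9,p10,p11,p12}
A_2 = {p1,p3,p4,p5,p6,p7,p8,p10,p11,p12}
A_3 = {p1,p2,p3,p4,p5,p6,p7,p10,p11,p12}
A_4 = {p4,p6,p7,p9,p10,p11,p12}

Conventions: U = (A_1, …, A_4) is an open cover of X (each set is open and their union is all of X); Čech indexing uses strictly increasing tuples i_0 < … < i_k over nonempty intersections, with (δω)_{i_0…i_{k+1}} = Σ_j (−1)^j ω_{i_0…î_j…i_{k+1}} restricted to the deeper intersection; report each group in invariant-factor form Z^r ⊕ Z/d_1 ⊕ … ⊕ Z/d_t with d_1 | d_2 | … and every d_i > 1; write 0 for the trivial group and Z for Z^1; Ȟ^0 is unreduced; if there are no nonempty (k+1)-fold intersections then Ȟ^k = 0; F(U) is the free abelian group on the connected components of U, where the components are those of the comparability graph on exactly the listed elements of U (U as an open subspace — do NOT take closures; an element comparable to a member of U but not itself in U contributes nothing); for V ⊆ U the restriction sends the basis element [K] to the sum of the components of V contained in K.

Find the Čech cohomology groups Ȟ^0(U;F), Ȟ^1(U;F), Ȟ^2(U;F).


Ȟ^0 ≅ Z^2, Ȟ^1 ≅ 0, Ȟ^2 ≅ 0

intersection data:
  A12={p5,p6,p7,p10,p11,p12} A13={p5,p6,p7,p10,p11,p12} A14={p6,p7,p9,p10,p11,p12} A23={p1,p3,p4,p5,p6,p7,p10,p11,p12} A24={p4,p6,p7,p10,p11,p12} A34={p4,p6,p7,p10,p11,p12}
  A123={p5,p6,p7,p10,p11,p12} A124={p6,p7,p10,p11,p12} A134={p6,p7,p10,p11,p12} A234={p4,p6,p7,p10,p11,p12}
  A1234={p6,p7,p10,p11,p12}
components per intersection:
  A1: {p5,p6,p7,p10,p12} {p9} {p11}
  A2: {p1,p3,p4,p5,p6,p7,p8,p10,p11,p12}
  A3: {p1,p2,p3,p4,p5,p6,p7,p10,p11,p12}
  A4: {p4,p6,p7,p10,p12} {p9} {p11}
  A12: {p5,p6,p7,p10,p12} {p11}
  A13: {p5,p6,p7,p10,p12} {p11}
  A14: {p6,p7,p10,p12} {p9} {p11}
  A23: {p1,p3,p4,p5,p6,p7,p10,p11,p12}
  A24: {p4,p6,p7,p10,p12} {p11}
  A34: {p4,p6,p7,p10,p12} {p11}
  A123: {p5,p6,p7,p10,p12} {p11}
  A124: {p6,p7,p10,p12} {p11}
  A134: {p6,p7,p10,p12} {p11}
  A234: {p4,p6,p7,p10,p12} {p11}
  A1234: {p6,p7,p10,p12} {p11}
C dims 8,12,8,2; δ0: rk 6, SNF 1^6; δ1: rk 6, SNF 1^6; δ2: rk 2, SNF 1^2
Ȟ^0 = (8 − 6) − 0 = 2, so Ȟ^0 ≅ Z^2
Ȟ^1 = (12 − 6) − 6 = 0, so Ȟ^1 ≅ 0
Ȟ^2 = (8 − 2) − 6 = 0, so Ȟ^2 ≅ 0


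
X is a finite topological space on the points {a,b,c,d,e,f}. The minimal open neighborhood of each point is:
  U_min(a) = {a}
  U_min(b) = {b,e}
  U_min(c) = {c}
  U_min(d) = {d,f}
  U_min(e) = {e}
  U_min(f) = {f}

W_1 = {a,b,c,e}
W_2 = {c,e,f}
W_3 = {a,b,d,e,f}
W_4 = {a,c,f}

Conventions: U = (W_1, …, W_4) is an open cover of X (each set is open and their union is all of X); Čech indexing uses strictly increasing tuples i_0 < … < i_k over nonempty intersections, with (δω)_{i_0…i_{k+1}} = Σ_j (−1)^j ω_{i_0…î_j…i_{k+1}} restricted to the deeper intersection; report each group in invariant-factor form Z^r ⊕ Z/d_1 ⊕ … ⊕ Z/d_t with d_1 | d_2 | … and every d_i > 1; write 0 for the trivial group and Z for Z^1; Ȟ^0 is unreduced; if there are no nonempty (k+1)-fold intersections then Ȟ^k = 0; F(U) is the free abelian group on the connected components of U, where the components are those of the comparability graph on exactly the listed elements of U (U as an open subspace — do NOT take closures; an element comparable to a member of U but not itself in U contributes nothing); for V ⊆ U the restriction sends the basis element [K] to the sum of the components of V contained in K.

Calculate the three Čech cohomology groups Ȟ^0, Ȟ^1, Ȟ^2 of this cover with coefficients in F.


cover nerve:
  W12={c,e} W13={a,b,e} W14={a,c} W23={e,f} W24={c,f} W34={a,f}
  W123={e} W124={c} W134={a} W234={f}
components per intersection:
  W1: {a} {b,e} {c}
  W2: {c} {e} {f}
  W3: {a} {b,e} {d,f}
  W4: {a} {c} {f}
  W12: {c} {e}
  W13: {a} {b,e}
  W14: {a} {c}
  W23: {e} {f}
  W24: {c} {f}
  W34: {a} {f}
  W123: {e}
  W124: {c}
  W134: {a}
  W234: {f}
C dims 12,12,4; δ0: rk 8, SNF 1^8; δ1: rk 4, SNF 1^4
Ȟ^0: (12−8)−0=4 ⇒ Z^4
Ȟ^1: (12−4)−8=0 ⇒ 0
Ȟ^2: (4−0)−4=0 ⇒ 0

Ȟ^0(U;F) ≅ Z^4; Ȟ^1(U;F) ≅ 0; Ȟ^2(U;F) ≅ 0


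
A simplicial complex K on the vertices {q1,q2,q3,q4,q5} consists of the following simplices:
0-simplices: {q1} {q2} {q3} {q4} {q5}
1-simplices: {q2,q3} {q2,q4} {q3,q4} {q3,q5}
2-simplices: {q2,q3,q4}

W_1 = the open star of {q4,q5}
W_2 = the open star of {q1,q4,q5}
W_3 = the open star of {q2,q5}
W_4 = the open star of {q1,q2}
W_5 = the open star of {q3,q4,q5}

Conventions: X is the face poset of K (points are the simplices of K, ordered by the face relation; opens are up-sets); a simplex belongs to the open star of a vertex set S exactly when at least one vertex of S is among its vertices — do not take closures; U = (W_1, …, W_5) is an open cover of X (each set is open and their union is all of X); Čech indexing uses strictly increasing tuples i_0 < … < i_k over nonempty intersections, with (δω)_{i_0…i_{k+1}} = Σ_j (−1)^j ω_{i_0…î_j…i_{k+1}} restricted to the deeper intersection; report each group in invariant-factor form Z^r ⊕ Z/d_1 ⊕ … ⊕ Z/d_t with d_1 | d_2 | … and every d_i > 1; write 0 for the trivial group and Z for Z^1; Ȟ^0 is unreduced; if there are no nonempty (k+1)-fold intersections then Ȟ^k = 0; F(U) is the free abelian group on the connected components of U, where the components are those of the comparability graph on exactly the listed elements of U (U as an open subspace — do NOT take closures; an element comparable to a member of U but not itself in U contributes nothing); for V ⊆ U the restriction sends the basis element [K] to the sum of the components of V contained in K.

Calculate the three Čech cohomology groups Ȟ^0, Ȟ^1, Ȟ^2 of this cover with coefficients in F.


nonempty intersections:
  W1={{q4},{q5},{q2,q4},{q3,q4},{q3,q5},{q2,q3,q4}} W2={{q1},{q4},{q5},{q2,q4},{q3,q4},{q3,q5},{q2,q3,q4}} W3={{q2},{q5},{q2,q3},{q2,q4},{q3,q5},{q2,q3,q4}} W4={{q1},{q2},{q2,q3},{q2,q4},{q2,q3,q4}} W5={{q3},{q4},{q5},{q2,q3},{q2,q4},{q3,q4},{q3,q5},{q2,q3,q4}}
  W12={{q4},{q5},{q2,q4},{q3,q4},{q3,q5},{q2,q3,q4}} W13={{q5},{q2,q4},{q3,q5},{q2,q3,q4}} W14={{q2,q4},{q2,q3,q4}} W15={{q4},{q5},{q2,q4},{q3,q4},{q3,q5},{q2,q3,q4}} W23={{q5},{q2,q4},{q3,q5},{q2,q3,q4}} W24={{q1},{q2,q4},{q2,q3,q4}} W25={{q4},{q5},{q2,q4},{q3,q4},{q3,q5},{q2,q3,q4}} W34={{q2},{q2,q3},{q2,q4},{q2,q3,q4}} W35={{q5},{q2,q3},{q2,q4},{q3,q5},{q2,q3,q4}} W45={{q2,q3},{q2,q4},{q2,q3,q4}}
  W123={{q5},{q2,q4},{q3,q5},{q2,q3,q4}} W124={{q2,q4},{q2,q3,q4}} W125={{q4},{q5},{q2,q4},{q3,q4},{q3,q5},{q2,q3,q4}} W134={{q2,q4},{q2,q3,q4}} W135={{q5},{q2,q4},{q3,q5},{q2,q3,q4}} W145={{q2,q4},{q2,q3,q4}} W234={{q2,q4},{q2,q3,q4}} W235={{q5},{q2,q4},{q3,q5},{q2,q3,q4}} W245={{q2,q4},{q2,q3,q4}} W345={{q2,q3},{q2,q4},{q2,q3,q4}}
  W1234={{q2,q4},{q2,q3,q4}} W1235={{q5},{q2,q4},{q3,q5},{q2,q3,q4}} W1245={{q2,q4},{q2,q3,q4}} W1345={{q2,q4},{q2,q3,q4}} W2345={{q2,q4},{q2,q3,q4}}
  W12345={{q2,q4},{q2,q3,q4}}
components per intersection:
  W1: {{q4},{q2,q4},{q3,q4},{q2,q3,q4}} {{q5},{q3,q5}}
  W2: {{q1}} {{q4},{q2,q4},{q3,q4},{q2,q3,q4}} {{q5},{q3,q5}}
  W3: {{q2},{q2,q3},{q2,q4},{q2,q3,q4}} {{q5},{q3,q5}}
  W4: {{q1}} {{q2},{q2,q3},{q2,q4},{q2,q3,q4}}
  W5: {{q3},{q4},{q5},{q2,q3},{q2,q4},{q3,q4},{q3,q5},{q2,q3,q4}}
  W12: {{q4},{q2,q4},{q3,q4},{q2,q3,q4}} {{q5},{q3,q5}}
  W13: {{q5},{q3,q5}} {{q2,q4},{q2,q3,q4}}
  W14: {{q2,q4},{q2,q3,q4}}
  W15: {{q4},{q2,q4},{q3,q4},{q2,q3,q4}} {{q5},{q3,q5}}
  W23: {{q5},{q3,q5}} {{q2,q4},{q2,q3,q4}}
  W24: {{q1}} {{q2,q4},{q2,q3,q4}}
  W25: {{q4},{q2,q4},{q3,q4},{q2,q3,q4}} {{q5},{q3,q5}}
  W34: {{q2},{q2,q3},{q2,q4},{q2,q3,q4}}
  W35: {{q5},{q3,q5}} {{q2,q3},{q2,q4},{q2,q3,q4}}
  W45: {{q2,q3},{q2,q4},{q2,q3,q4}}
  W123: {{q5},{q3,q5}} {{q2,q4},{q2,q3,q4}}
  W124: {{q2,q4},{q2,q3,q4}}
  W125: {{q4},{q2,q4},{q3,q4},{q2,q3,q4}} {{q5},{q3,q5}}
  W134: {{q2,q4},{q2,q3,q4}}
  W135: {{q5},{q3,q5}} {{q2,q4},{q2,q3,q4}}
  W145: {{q2,q4},{q2,q3,q4}}
  W234: {{q2,q4},{q2,q3,q4}}
  W235: {{q5},{q3,q5}} {{q2,q4},{q2,q3,q4}}
  W245: {{q2,q4},{q2,q3,q4}}
  W345: {{q2,q3},{q2,q4},{q2,q3,q4}}
  W1234: {{q2,q4},{q2,q3,q4}}
  W1235: {{q5},{q3,q5}} {{q2,q4},{q2,q3,q4}}
  W1245: {{q2,q4},{q2,q3,q4}}
  W1345: {{q2,q4},{q2,q3,q4}}
  W2345: {{q2,q4},{q2,q3,q4}}
  W12345: {{q2,q4},{q2,q3,q4}}
C dims 10,17,14,6; δ0: rk 8, SNF 1^8; δ1: rk 9, SNF 1^9; δ2: rk 5, SNF 1^5
Ȟ^0: (10−8)−0=2 ⇒ Z^2
Ȟ^1: (17−9)−8=0 ⇒ 0
Ȟ^2: (14−5)−9=0 ⇒ 0

Ȟ^0 ≅ Z^2, Ȟ^1 ≅ 0 and Ȟ^2 ≅ 0
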